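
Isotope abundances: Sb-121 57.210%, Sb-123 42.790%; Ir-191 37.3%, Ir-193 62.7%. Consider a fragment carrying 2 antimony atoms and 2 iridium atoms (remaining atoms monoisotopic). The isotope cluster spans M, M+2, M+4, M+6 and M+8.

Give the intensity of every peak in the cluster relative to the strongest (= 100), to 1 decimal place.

11.9 : 57.7 : 100.0 : 72.6 : 18.8

Antimony pattern (n=2): 0.32729841 : 0.48960318 : 0.18309841
Iridium pattern (n=2): 0.139129 : 0.467742 : 0.393129
Convolve the two distributions (both contribute in 2-u steps):
  M: 0.32729841×0.139129 = 0.045537
  M+2: 0.32729841×0.467742 + 0.48960318×0.139129 = 0.221209
  M+4: 0.32729841×0.393129 + 0.48960318×0.467742 + 0.18309841×0.139129 = 0.383153
  M+6: 0.48960318×0.393129 + 0.18309841×0.467742 = 0.278120
  M+8: 0.18309841×0.393129 = 0.071981
Scale to base peak (0.383153) = 100: 11.9 : 57.7 : 100.0 : 72.6 : 18.8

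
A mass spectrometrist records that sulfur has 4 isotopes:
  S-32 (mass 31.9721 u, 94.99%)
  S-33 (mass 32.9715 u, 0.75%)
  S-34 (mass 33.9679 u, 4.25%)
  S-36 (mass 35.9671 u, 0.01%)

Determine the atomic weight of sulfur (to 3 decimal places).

The abundance-weighted mean is 0.9499 × 31.9721 + 0.0075 × 32.9715 + 0.0425 × 33.9679 + 0.0001 × 35.9671
= 30.37030 + 0.24729 + 1.44364 + 0.00360 = 32.06483 u

32.065 u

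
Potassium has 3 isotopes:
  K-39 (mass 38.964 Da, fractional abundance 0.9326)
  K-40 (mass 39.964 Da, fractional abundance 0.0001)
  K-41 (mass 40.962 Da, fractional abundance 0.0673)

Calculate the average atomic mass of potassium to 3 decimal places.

39.099 Da

Ar = Σ fᵢ·mᵢ = 0.9326 × 38.964 + 0.0001 × 39.964 + 0.0673 × 40.962
= 36.3378 + 0.0040 + 2.7567 = 39.0985 Da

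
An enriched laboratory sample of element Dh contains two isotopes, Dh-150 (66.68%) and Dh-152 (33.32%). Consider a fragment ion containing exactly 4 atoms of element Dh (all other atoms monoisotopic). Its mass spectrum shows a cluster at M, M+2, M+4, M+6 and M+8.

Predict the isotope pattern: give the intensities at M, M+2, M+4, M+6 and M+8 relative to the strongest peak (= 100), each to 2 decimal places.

Each Dh atom is independently Dh-150 (p = 0.6668) or Dh-152 (q = 0.3332); the cluster is the binomial expansion (p + q)^4.
P(M) = 0.6668^4 = 0.197689
P(M+2) = 4 × 0.6668^3 × 0.3332^1 = 0.395141
P(M+4) = 6 × 0.6668^2 × 0.3332^2 = 0.296178
P(M+6) = 4 × 0.6668^1 × 0.3332^3 = 0.098667
P(M+8) = 0.3332^4 = 0.012326
The M+2 peak is largest (0.395141); scaling to 100 gives 50.03 : 100.00 : 74.96 : 24.97 : 3.12.

50.03 : 100.00 : 74.96 : 24.97 : 3.12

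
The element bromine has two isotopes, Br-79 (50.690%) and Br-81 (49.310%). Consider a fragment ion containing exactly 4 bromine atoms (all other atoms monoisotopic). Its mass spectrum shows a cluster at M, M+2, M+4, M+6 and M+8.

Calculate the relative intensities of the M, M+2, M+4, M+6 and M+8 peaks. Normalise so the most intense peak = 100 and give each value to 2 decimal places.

17.61 : 68.53 : 100.00 : 64.85 : 15.77

Each Br atom is independently Br-79 (p = 0.50690) or Br-81 (q = 0.49310); the cluster is the binomial expansion (p + q)^4.
P(M) = 0.50690^4 = 0.066022
P(M+2) = 4 × 0.50690^3 × 0.49310^1 = 0.256899
P(M+4) = 6 × 0.50690^2 × 0.49310^2 = 0.374857
P(M+6) = 4 × 0.50690^1 × 0.49310^3 = 0.243101
P(M+8) = 0.49310^4 = 0.059121
The M+4 peak is largest (0.374857); scaling to 100 gives 17.61 : 68.53 : 100.00 : 64.85 : 15.77.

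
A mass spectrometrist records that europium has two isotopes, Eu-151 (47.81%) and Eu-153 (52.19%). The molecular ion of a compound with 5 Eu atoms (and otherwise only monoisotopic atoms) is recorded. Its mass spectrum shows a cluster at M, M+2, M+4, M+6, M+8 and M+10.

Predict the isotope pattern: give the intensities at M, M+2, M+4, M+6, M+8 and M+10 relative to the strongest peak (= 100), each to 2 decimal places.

The 5 Eu atoms are independent, so intensities follow the terms of (0.4781 + 0.5219)^5.
P(M) = 0.4781^5 = 0.024980
P(M+2) = 5 × 0.4781^4 × 0.5219^1 = 0.136343
P(M+4) = 10 × 0.4781^3 × 0.5219^2 = 0.297667
P(M+6) = 10 × 0.4781^2 × 0.5219^3 = 0.324937
P(M+8) = 5 × 0.4781^1 × 0.5219^4 = 0.177353
P(M+10) = 0.5219^5 = 0.038720
The M+6 peak is largest (0.324937); scaling to 100 gives 7.69 : 41.96 : 91.61 : 100.00 : 54.58 : 11.92.

7.69 : 41.96 : 91.61 : 100.00 : 54.58 : 11.92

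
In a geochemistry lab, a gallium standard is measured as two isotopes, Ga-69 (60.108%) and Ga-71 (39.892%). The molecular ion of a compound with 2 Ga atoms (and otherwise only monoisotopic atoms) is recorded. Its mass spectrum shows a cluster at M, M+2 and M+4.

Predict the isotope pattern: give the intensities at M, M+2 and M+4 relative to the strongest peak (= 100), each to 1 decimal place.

75.3 : 100.0 : 33.2

Expanding (0.60108 + 0.39892)^2:
P(M) = 0.60108^2 = 0.361297
P(M+2) = 2 × 0.60108^1 × 0.39892^1 = 0.479566
P(M+4) = 0.39892^2 = 0.159137
The M+2 peak is largest (0.479566); scaling to 100 gives 75.3 : 100.0 : 33.2.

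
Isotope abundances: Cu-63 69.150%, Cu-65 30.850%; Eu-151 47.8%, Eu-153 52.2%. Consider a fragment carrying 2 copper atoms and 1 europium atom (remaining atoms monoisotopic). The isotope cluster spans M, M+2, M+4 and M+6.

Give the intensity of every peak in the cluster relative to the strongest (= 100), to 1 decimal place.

50.4 : 100.0 : 59.1 : 11.0

Copper pattern (n=2): 0.47817225 : 0.4266555 : 0.09517225
Europium pattern (n=1): 0.4780 : 0.5220
Convolve the two distributions (both contribute in 2-u steps):
  M: 0.47817225×0.4780 = 0.228566
  M+2: 0.47817225×0.5220 + 0.4266555×0.4780 = 0.453547
  M+4: 0.4266555×0.5220 + 0.09517225×0.4780 = 0.268207
  M+6: 0.09517225×0.5220 = 0.049680
Scale to base peak (0.453547) = 100: 50.4 : 100.0 : 59.1 : 11.0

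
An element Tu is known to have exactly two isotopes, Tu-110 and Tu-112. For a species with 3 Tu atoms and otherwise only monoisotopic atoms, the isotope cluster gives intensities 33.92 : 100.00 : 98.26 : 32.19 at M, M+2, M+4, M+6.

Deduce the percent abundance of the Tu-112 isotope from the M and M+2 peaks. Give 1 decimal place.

49.6%

Let p = fractional abundance of Tu-110. I(M+2)/I(M) = [C(3,1)·p^2·(1−p)] / p^3 = 3·(1−p)/p = 100.00/33.92 = 2.9481
(1−p)/p = 2.9481/3 = 0.9827  ⇒  p = 1/(1 + 0.9827) = 0.5044
Tu-110: 50.4%, Tu-112: 49.6%.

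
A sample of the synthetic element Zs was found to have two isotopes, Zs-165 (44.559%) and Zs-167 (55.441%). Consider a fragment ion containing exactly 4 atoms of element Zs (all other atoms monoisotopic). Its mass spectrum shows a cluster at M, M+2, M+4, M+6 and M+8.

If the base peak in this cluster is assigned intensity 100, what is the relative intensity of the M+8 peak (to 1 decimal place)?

Binomial terms of (0.44559 + 0.55441)^4: M 0.0394, M+2 0.1962, M+4 0.3662, M+6 0.3037, M+8 0.0945 → M+4 is the base peak.
P(M+4) = C(4,2) × 0.44559^2 × 0.55441^2 = 6 × 0.19855045 × 0.30737045 = 0.366171 (base)
P(M+8) = C(4,4) × 0.44559^0 × 0.55441^4 = 1 × 1.0000 × 0.09447659 = 0.094477
Relative intensity = 0.094477 / 0.366171 × 100 = 25.8

25.8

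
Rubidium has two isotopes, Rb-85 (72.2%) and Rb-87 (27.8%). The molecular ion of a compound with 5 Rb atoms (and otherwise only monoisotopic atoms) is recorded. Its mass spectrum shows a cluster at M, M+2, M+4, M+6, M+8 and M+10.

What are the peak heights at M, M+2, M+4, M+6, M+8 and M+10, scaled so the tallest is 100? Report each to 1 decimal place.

Expanding (0.722 + 0.278)^5:
P(M) = 0.722^5 = 0.196194
P(M+2) = 5 × 0.722^4 × 0.278^1 = 0.377714
P(M+4) = 10 × 0.722^3 × 0.278^2 = 0.290872
P(M+6) = 10 × 0.722^2 × 0.278^3 = 0.111998
P(M+8) = 5 × 0.722^1 × 0.278^4 = 0.021562
P(M+10) = 0.278^5 = 0.001660
The M+2 peak is largest (0.377714); scaling to 100 gives 51.9 : 100.0 : 77.0 : 29.7 : 5.7 : 0.4.

51.9 : 100.0 : 77.0 : 29.7 : 5.7 : 0.4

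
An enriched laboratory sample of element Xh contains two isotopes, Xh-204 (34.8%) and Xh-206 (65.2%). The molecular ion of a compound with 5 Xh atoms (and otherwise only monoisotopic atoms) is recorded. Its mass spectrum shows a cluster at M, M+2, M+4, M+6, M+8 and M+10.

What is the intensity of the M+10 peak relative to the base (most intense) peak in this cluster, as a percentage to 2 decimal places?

Term probabilities: M 0.0051, M+2 0.0478, M+4 0.1792, M+6 0.3357, M+8 0.3144, M+10 0.1178. Base peak = M+6.
P(M+6) = C(5,3) × 0.348^2 × 0.652^3 = 10 × 0.121104 × 0.27716781 = 0.335661 (base)
P(M+10) = C(5,5) × 0.348^0 × 0.652^5 = 1 × 1.0000 × 0.11782514 = 0.117825
Relative intensity = 0.117825 / 0.335661 × 100 = 35.10

35.10%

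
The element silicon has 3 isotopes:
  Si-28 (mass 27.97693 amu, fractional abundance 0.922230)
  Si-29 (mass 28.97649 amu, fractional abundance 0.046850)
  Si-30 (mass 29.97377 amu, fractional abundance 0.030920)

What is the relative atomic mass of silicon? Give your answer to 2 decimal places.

28.09 amu

Weight each isotope mass by its fractional abundance: 0.922230 × 27.97693 + 0.046850 × 28.97649 + 0.030920 × 29.97377
= 25.801164 + 1.357549 + 0.926789 = 28.085502 amu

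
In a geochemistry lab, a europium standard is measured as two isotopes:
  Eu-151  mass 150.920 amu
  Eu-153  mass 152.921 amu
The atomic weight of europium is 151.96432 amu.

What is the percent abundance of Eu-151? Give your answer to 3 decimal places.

47.810%

Writing the weighted mean with unknown fraction x of Eu-151:
150.920·x + 152.921·(1 − x) = 151.96432
(150.920 − 152.921)·x = 151.96432 − 152.921
x = -0.95668 / -2.001 = 0.47810 → 47.810% Eu-151, 52.190% Eu-153.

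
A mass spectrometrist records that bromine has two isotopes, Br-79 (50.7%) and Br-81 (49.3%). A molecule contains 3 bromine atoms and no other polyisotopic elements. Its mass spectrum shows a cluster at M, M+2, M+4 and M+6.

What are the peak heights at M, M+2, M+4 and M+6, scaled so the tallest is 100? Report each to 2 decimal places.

Each Br atom is independently Br-79 (p = 0.507) or Br-81 (q = 0.493); the cluster is the binomial expansion (p + q)^3.
P(M) = 0.507^3 = 0.130324
P(M+2) = 3 × 0.507^2 × 0.493^1 = 0.380175
P(M+4) = 3 × 0.507^1 × 0.493^2 = 0.369678
P(M+6) = 0.493^3 = 0.119823
The M+2 peak is largest (0.380175); scaling to 100 gives 34.28 : 100.00 : 97.24 : 31.52.

34.28 : 100.00 : 97.24 : 31.52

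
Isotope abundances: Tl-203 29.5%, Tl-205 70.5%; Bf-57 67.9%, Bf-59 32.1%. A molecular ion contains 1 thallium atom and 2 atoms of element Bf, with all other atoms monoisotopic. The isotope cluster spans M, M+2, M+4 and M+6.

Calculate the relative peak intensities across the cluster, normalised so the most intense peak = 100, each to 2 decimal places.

Thallium pattern (n=1): 0.2950 : 0.7050
Element Bf pattern (n=2): 0.461041 : 0.435918 : 0.103041
Convolve the two distributions (both contribute in 2-u steps):
  M: 0.2950×0.461041 = 0.136007
  M+2: 0.2950×0.435918 + 0.7050×0.461041 = 0.453630
  M+4: 0.2950×0.103041 + 0.7050×0.435918 = 0.337719
  M+6: 0.7050×0.103041 = 0.072644
Scale to base peak (0.453630) = 100: 29.98 : 100.00 : 74.45 : 16.01

29.98 : 100.00 : 74.45 : 16.01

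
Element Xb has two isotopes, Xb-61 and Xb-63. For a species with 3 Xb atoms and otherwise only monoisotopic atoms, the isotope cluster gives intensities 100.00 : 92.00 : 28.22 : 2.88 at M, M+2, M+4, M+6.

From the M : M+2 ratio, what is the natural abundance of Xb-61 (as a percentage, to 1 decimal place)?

Write p for the Xb-61 fraction. I(M+2)/I(M) = [C(3,1)·p^2·(1−p)] / p^3 = 3·(1−p)/p = 92.00/100.00 = 0.9200
(1−p)/p = 0.9200/3 = 0.3067  ⇒  p = 1/(1 + 0.3067) = 0.7653
Xb-61: 76.5%, Xb-63: 23.5%.

76.5%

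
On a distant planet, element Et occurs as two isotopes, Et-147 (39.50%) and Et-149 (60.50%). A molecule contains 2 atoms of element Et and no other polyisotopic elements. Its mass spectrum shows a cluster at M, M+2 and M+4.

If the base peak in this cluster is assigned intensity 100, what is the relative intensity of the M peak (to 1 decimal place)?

32.6

Term probabilities: M 0.1560, M+2 0.4779, M+4 0.3660. Base peak = M+2.
P(M+2) = C(2,1) × 0.3950^1 × 0.6050^1 = 2 × 0.3950 × 0.6050 = 0.477950 (base)
P(M) = C(2,0) × 0.3950^2 × 0.6050^0 = 1 × 0.156025 × 1.0000 = 0.156025
Relative intensity = 0.156025 / 0.477950 × 100 = 32.6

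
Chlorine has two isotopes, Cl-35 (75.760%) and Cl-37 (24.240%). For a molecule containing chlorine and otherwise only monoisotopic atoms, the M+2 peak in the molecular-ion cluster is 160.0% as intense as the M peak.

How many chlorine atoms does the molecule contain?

5

With n Cl atoms, P(M+2)/P(M) = C(n,1)·p^(n−1)q / p^n = n·q/p = n · 0.24240/0.75760.
n = 1.600 × 0.75760/0.24240 = 5.00 ≈ 5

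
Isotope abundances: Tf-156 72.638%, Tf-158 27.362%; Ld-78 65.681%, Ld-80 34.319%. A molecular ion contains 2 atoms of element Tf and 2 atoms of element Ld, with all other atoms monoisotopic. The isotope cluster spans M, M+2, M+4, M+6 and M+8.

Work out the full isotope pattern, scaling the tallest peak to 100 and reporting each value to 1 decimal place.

55.6 : 100.0 : 66.8 : 19.7 : 2.2

Element Tf pattern (n=2): 0.5276279 : 0.39750419 : 0.0748679
Element Ld pattern (n=2): 0.43139938 : 0.45082125 : 0.11777938
Convolve the two distributions (both contribute in 2-u steps):
  M: 0.5276279×0.43139938 = 0.227618
  M+2: 0.5276279×0.45082125 + 0.39750419×0.43139938 = 0.409349
  M+4: 0.5276279×0.11777938 + 0.39750419×0.45082125 + 0.0748679×0.43139938 = 0.273645
  M+6: 0.39750419×0.11777938 + 0.0748679×0.45082125 = 0.080570
  M+8: 0.0748679×0.11777938 = 0.008818
Scale to base peak (0.409349) = 100: 55.6 : 100.0 : 66.8 : 19.7 : 2.2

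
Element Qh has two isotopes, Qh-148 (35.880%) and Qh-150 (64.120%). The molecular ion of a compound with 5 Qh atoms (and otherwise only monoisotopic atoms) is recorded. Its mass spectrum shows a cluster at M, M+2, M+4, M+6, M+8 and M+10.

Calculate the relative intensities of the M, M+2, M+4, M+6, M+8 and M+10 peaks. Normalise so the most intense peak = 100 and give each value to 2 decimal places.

1.75 : 15.66 : 55.96 : 100.00 : 89.35 : 31.94

Each Qh atom is independently Qh-148 (p = 0.35880) or Qh-150 (q = 0.64120); the cluster is the binomial expansion (p + q)^5.
P(M) = 0.35880^5 = 0.005947
P(M+2) = 5 × 0.35880^4 × 0.64120^1 = 0.053134
P(M+4) = 10 × 0.35880^3 × 0.64120^2 = 0.189908
P(M+6) = 10 × 0.35880^2 × 0.64120^3 = 0.339379
P(M+8) = 5 × 0.35880^1 × 0.64120^4 = 0.303247
P(M+10) = 0.64120^5 = 0.108385
The M+6 peak is largest (0.339379); scaling to 100 gives 1.75 : 15.66 : 55.96 : 100.00 : 89.35 : 31.94.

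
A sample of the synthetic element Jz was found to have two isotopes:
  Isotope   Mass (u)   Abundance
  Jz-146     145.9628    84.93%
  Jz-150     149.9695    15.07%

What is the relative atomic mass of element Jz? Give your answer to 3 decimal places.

146.567 u

Average mass = Σ (abundance × isotope mass) = 0.8493 × 145.9628 + 0.1507 × 149.9695
= 123.96621 + 22.60040 = 146.56661 u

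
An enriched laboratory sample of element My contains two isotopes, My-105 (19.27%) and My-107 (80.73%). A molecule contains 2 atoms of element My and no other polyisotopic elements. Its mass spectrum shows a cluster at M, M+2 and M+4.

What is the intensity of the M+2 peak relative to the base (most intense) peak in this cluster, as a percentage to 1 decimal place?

Binomial terms of (0.1927 + 0.8073)^2: M 0.0371, M+2 0.3111, M+4 0.6517 → M+4 is the base peak.
P(M+4) = C(2,2) × 0.1927^0 × 0.8073^2 = 1 × 1.0000 × 0.65173329 = 0.651733 (base)
P(M+2) = C(2,1) × 0.1927^1 × 0.8073^1 = 2 × 0.1927 × 0.8073 = 0.311133
Relative intensity = 0.311133 / 0.651733 × 100 = 47.7

47.7%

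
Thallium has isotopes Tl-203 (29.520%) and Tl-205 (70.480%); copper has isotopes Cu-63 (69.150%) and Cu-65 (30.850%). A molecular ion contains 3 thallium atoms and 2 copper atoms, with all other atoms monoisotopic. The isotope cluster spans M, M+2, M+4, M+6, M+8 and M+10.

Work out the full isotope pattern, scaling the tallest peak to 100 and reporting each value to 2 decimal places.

3.30 : 26.59 : 78.20 : 100.00 : 51.32 : 8.94

Thallium pattern (n=3): 0.02572463 : 0.18425524 : 0.43991564 : 0.35010449
Copper pattern (n=2): 0.47817225 : 0.4266555 : 0.09517225
Convolve the two distributions (both contribute in 2-u steps):
  M: 0.02572463×0.47817225 = 0.012301
  M+2: 0.02572463×0.4266555 + 0.18425524×0.47817225 = 0.099081
  M+4: 0.02572463×0.09517225 + 0.18425524×0.4266555 + 0.43991564×0.47817225 = 0.291417
  M+6: 0.18425524×0.09517225 + 0.43991564×0.4266555 + 0.35010449×0.47817225 = 0.372639
  M+8: 0.43991564×0.09517225 + 0.35010449×0.4266555 = 0.191242
  M+10: 0.35010449×0.09517225 = 0.033320
Scale to base peak (0.372639) = 100: 3.30 : 26.59 : 78.20 : 100.00 : 51.32 : 8.94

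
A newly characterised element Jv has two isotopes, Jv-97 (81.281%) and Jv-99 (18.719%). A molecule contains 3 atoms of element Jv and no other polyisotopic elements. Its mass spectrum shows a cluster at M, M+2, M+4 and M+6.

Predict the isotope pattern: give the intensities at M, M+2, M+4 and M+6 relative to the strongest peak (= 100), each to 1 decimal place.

Each Jv atom is independently Jv-97 (p = 0.81281) or Jv-99 (q = 0.18719); the cluster is the binomial expansion (p + q)^3.
P(M) = 0.81281^3 = 0.536991
P(M+2) = 3 × 0.81281^2 × 0.18719^1 = 0.371007
P(M+4) = 3 × 0.81281^1 × 0.18719^2 = 0.085443
P(M+6) = 0.18719^3 = 0.006559
The M peak is largest (0.536991); scaling to 100 gives 100.0 : 69.1 : 15.9 : 1.2.

100.0 : 69.1 : 15.9 : 1.2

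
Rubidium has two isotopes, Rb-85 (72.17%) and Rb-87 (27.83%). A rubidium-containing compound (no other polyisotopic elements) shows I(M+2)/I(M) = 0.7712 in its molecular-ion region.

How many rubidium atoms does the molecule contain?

For n independent Rb atoms, I(M+2)/I(M) = n · (abundance Rb-87) / (abundance Rb-85) = n · 0.2783/0.7217.
n = 0.7712 × 0.7217/0.2783 = 2.00 ≈ 2

2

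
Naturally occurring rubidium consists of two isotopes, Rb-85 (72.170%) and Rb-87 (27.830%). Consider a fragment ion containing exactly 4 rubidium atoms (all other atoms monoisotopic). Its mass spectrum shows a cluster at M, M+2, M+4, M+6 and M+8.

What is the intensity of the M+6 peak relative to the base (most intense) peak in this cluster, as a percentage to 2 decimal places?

Binomial terms of (0.72170 + 0.27830)^4: M 0.2713, M+2 0.4184, M+4 0.2420, M+6 0.0622, M+8 0.0060 → M+2 is the base peak.
P(M+2) = C(4,1) × 0.72170^3 × 0.27830^1 = 4 × 0.37589809 × 0.2783 = 0.418450 (base)
P(M+6) = C(4,3) × 0.72170^1 × 0.27830^3 = 4 × 0.7217 × 0.02155458 = 0.062224
Relative intensity = 0.062224 / 0.418450 × 100 = 14.87

14.87%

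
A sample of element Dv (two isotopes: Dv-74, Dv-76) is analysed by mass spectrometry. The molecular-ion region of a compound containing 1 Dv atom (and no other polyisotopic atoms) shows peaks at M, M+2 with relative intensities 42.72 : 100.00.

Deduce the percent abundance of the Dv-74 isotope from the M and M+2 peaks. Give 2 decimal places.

Write p for the Dv-74 fraction. I(M+2)/I(M) = [C(1,1)·p^0·(1−p)] / p^1 = 1·(1−p)/p = 100.00/42.72 = 2.3408
(1−p)/p = 2.3408/1 = 2.3408  ⇒  p = 1/(1 + 2.3408) = 0.2993
Dv-74: 29.93%, Dv-76: 70.07%.

29.93%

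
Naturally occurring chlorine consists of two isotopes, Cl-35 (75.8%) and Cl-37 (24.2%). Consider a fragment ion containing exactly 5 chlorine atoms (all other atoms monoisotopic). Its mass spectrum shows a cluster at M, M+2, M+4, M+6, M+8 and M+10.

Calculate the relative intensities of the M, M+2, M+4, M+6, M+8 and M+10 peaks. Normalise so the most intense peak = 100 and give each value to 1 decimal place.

62.6 : 100.0 : 63.9 : 20.4 : 3.3 : 0.2

The 5 Cl atoms are independent, so intensities follow the terms of (0.758 + 0.242)^5.
P(M) = 0.758^5 = 0.250234
P(M+2) = 5 × 0.758^4 × 0.242^1 = 0.399450
P(M+4) = 10 × 0.758^3 × 0.242^2 = 0.255058
P(M+6) = 10 × 0.758^2 × 0.242^3 = 0.081430
P(M+8) = 5 × 0.758^1 × 0.242^4 = 0.012999
P(M+10) = 0.242^5 = 0.000830
The M+2 peak is largest (0.399450); scaling to 100 gives 62.6 : 100.0 : 63.9 : 20.4 : 3.3 : 0.2.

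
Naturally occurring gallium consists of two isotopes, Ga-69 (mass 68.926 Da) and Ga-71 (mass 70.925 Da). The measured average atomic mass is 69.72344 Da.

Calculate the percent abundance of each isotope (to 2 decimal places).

Let x be the fractional abundance of Ga-69; then Ga-71 has abundance 1 − x.
68.926·x + 70.925·(1 − x) = 69.72344
(68.926 − 70.925)·x = 69.72344 − 70.925
x = -1.20156 / -1.999 = 0.60108 → 60.11% Ga-69, 39.89% Ga-71.

Ga-69: 60.11%, Ga-71: 39.89%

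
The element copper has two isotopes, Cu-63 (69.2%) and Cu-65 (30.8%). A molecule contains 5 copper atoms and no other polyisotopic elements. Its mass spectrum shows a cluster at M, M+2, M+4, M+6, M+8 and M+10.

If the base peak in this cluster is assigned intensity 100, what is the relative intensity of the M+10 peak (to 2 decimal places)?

Binomial terms of (0.692 + 0.308)^5: M 0.1587, M+2 0.3531, M+4 0.3144, M+6 0.1399, M+8 0.0311, M+10 0.0028 → M+2 is the base peak.
P(M+2) = C(5,1) × 0.692^4 × 0.308^1 = 5 × 0.22931073 × 0.3080 = 0.353139 (base)
P(M+10) = C(5,5) × 0.692^0 × 0.308^5 = 1 × 1.0000 × 0.00277175 = 0.002772
Relative intensity = 0.002772 / 0.353139 × 100 = 0.78

0.78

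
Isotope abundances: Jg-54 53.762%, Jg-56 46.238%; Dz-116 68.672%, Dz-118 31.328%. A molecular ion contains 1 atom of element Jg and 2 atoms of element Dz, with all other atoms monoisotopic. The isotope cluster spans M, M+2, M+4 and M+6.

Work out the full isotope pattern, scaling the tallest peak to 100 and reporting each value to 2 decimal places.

56.42 : 100.00 : 56.01 : 10.10

Element Jg pattern (n=1): 0.53762 : 0.46238
Element Dz pattern (n=2): 0.47158436 : 0.43027128 : 0.09814436
Convolve the two distributions (both contribute in 2-u steps):
  M: 0.53762×0.47158436 = 0.253533
  M+2: 0.53762×0.43027128 + 0.46238×0.47158436 = 0.449374
  M+4: 0.53762×0.09814436 + 0.46238×0.43027128 = 0.251713
  M+6: 0.46238×0.09814436 = 0.045380
Scale to base peak (0.449374) = 100: 56.42 : 100.00 : 56.01 : 10.10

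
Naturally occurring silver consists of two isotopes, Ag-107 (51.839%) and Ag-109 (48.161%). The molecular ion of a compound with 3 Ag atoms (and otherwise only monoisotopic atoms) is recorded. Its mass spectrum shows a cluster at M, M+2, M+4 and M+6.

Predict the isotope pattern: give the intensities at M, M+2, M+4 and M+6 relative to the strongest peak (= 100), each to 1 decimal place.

Each Ag atom is independently Ag-107 (p = 0.51839) or Ag-109 (q = 0.48161); the cluster is the binomial expansion (p + q)^3.
P(M) = 0.51839^3 = 0.139306
P(M+2) = 3 × 0.51839^2 × 0.48161^1 = 0.388267
P(M+4) = 3 × 0.51839^1 × 0.48161^2 = 0.360719
P(M+6) = 0.48161^3 = 0.111709
The M+2 peak is largest (0.388267); scaling to 100 gives 35.9 : 100.0 : 92.9 : 28.8.

35.9 : 100.0 : 92.9 : 28.8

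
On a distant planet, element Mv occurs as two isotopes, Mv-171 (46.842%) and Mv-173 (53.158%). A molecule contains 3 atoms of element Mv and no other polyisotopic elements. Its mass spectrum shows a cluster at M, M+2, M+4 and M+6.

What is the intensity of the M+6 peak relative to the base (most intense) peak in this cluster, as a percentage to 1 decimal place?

Term probabilities: M 0.1028, M+2 0.3499, M+4 0.3971, M+6 0.1502. Base peak = M+4.
P(M+4) = C(3,2) × 0.46842^1 × 0.53158^2 = 3 × 0.46842 × 0.2825773 = 0.397095 (base)
P(M+6) = C(3,3) × 0.46842^0 × 0.53158^3 = 1 × 1.0000 × 0.15021244 = 0.150212
Relative intensity = 0.150212 / 0.397095 × 100 = 37.8

37.8%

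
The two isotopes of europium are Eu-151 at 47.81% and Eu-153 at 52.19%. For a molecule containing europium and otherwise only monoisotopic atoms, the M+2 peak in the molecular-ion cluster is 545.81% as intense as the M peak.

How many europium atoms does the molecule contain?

5

For n independent Eu atoms, I(M+2)/I(M) = n · (abundance Eu-153) / (abundance Eu-151) = n · 0.5219/0.4781.
n = 5.4581 × 0.4781/0.5219 = 5.00 ≈ 5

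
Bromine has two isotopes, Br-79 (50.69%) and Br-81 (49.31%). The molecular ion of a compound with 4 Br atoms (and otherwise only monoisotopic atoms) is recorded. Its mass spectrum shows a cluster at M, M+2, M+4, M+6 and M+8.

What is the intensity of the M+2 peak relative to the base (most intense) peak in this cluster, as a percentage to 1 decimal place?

68.5%

(0.5069 + 0.4931)^4 gives M 0.0660, M+2 0.2569, M+4 0.3749, M+6 0.2431, M+8 0.0591; the largest is M+4.
P(M+4) = C(4,2) × 0.5069^2 × 0.4931^2 = 6 × 0.25694761 × 0.24314761 = 0.374857 (base)
P(M+2) = C(4,1) × 0.5069^3 × 0.4931^1 = 4 × 0.13024674 × 0.4931 = 0.256899
Relative intensity = 0.256899 / 0.374857 × 100 = 68.5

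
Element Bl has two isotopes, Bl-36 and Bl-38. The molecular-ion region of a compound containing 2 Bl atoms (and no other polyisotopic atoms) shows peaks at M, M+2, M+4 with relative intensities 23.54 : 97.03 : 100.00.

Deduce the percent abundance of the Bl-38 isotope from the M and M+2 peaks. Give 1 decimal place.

67.3%

Let p = fractional abundance of Bl-36. I(M+2)/I(M) = [C(2,1)·p^1·(1−p)] / p^2 = 2·(1−p)/p = 97.03/23.54 = 4.1219
(1−p)/p = 4.1219/2 = 2.0610  ⇒  p = 1/(1 + 2.0610) = 0.3267
Bl-36: 32.7%, Bl-38: 67.3%.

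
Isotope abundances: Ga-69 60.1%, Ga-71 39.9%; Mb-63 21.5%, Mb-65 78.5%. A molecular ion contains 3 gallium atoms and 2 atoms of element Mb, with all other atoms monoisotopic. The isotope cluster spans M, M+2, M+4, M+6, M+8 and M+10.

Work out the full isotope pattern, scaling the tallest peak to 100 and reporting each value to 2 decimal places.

2.74 : 25.46 : 79.99 : 100.00 : 54.15 : 10.69

Gallium pattern (n=3): 0.2170818 : 0.4323576 : 0.2870394 : 0.0635212
Element Mb pattern (n=2): 0.046225 : 0.33755 : 0.616225
Convolve the two distributions (both contribute in 2-u steps):
  M: 0.2170818×0.046225 = 0.010035
  M+2: 0.2170818×0.33755 + 0.4323576×0.046225 = 0.093262
  M+4: 0.2170818×0.616225 + 0.4323576×0.33755 + 0.2870394×0.046225 = 0.292982
  M+6: 0.4323576×0.616225 + 0.2870394×0.33755 + 0.0635212×0.046225 = 0.366256
  M+8: 0.2870394×0.616225 + 0.0635212×0.33755 = 0.198322
  M+10: 0.0635212×0.616225 = 0.039143
Scale to base peak (0.366256) = 100: 2.74 : 25.46 : 79.99 : 100.00 : 54.15 : 10.69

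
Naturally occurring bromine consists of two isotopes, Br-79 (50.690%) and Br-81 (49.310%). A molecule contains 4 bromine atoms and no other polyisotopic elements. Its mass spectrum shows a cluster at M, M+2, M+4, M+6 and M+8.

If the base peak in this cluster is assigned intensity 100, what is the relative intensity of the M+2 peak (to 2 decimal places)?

68.53

(0.50690 + 0.49310)^4 gives M 0.0660, M+2 0.2569, M+4 0.3749, M+6 0.2431, M+8 0.0591; the largest is M+4.
P(M+4) = C(4,2) × 0.50690^2 × 0.49310^2 = 6 × 0.25694761 × 0.24314761 = 0.374857 (base)
P(M+2) = C(4,1) × 0.50690^3 × 0.49310^1 = 4 × 0.13024674 × 0.4931 = 0.256899
Relative intensity = 0.256899 / 0.374857 × 100 = 68.53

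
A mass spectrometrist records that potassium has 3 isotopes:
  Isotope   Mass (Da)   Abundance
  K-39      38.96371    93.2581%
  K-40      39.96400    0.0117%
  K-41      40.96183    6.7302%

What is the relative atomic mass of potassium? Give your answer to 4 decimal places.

39.0983 Da

Average mass = Σ (abundance × isotope mass) = 0.932581 × 38.96371 + 0.000117 × 39.96400 + 0.067302 × 40.96183
= 36.336816 + 0.004676 + 2.756813 = 39.098305 Da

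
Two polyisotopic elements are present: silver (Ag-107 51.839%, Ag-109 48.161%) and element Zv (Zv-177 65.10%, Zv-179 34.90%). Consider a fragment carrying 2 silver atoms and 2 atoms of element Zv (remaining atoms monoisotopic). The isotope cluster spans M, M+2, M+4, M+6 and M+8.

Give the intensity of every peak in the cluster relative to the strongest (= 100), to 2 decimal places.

31.82 : 93.24 : 100.00 : 46.44 : 7.89

Silver pattern (n=2): 0.26872819 : 0.49932362 : 0.23194819
Element Zv pattern (n=2): 0.423801 : 0.454398 : 0.121801
Convolve the two distributions (both contribute in 2-u steps):
  M: 0.26872819×0.423801 = 0.113887
  M+2: 0.26872819×0.454398 + 0.49932362×0.423801 = 0.333723
  M+4: 0.26872819×0.121801 + 0.49932362×0.454398 + 0.23194819×0.423801 = 0.357923
  M+6: 0.49932362×0.121801 + 0.23194819×0.454398 = 0.166215
  M+8: 0.23194819×0.121801 = 0.028252
Scale to base peak (0.357923) = 100: 31.82 : 93.24 : 100.00 : 46.44 : 7.89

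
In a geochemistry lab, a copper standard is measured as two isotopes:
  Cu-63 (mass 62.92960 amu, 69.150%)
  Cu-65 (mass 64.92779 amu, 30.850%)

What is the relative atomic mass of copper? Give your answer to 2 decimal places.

63.55 amu

The abundance-weighted mean is 0.69150 × 62.92960 + 0.30850 × 64.92779
= 43.515818 + 20.030223 = 63.546041 amu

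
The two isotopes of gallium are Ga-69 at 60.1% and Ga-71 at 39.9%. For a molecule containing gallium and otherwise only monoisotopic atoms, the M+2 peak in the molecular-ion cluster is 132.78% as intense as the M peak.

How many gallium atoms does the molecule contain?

2

The M+2/M ratio from n Ga atoms is n · q/p = n · 0.399/0.601.
n = 1.3278 × 0.601/0.399 = 2.00 ≈ 2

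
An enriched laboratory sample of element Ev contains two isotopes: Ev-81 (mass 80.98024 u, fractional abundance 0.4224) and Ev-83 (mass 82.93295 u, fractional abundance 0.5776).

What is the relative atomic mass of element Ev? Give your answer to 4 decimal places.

82.1081 u

Weight each isotope mass by its fractional abundance: 0.4224 × 80.98024 + 0.5776 × 82.93295
= 34.206053 + 47.902072 = 82.108125 u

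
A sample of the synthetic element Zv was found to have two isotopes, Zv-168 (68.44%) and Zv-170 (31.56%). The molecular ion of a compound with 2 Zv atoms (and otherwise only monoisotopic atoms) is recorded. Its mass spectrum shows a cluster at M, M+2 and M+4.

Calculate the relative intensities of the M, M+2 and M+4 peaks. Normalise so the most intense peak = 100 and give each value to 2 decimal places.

100.00 : 92.23 : 21.26

Each Zv atom is independently Zv-168 (p = 0.6844) or Zv-170 (q = 0.3156); the cluster is the binomial expansion (p + q)^2.
P(M) = 0.6844^2 = 0.468403
P(M+2) = 2 × 0.6844^1 × 0.3156^1 = 0.431993
P(M+4) = 0.3156^2 = 0.099603
The M peak is largest (0.468403); scaling to 100 gives 100.00 : 92.23 : 21.26.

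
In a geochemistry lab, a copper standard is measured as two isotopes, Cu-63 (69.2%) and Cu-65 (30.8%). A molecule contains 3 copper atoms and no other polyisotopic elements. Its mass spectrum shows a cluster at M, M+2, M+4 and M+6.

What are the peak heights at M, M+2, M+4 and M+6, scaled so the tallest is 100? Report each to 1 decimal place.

Each Cu atom is independently Cu-63 (p = 0.692) or Cu-65 (q = 0.308); the cluster is the binomial expansion (p + q)^3.
P(M) = 0.692^3 = 0.331374
P(M+2) = 3 × 0.692^2 × 0.308^1 = 0.442470
P(M+4) = 3 × 0.692^1 × 0.308^2 = 0.196938
P(M+6) = 0.308^3 = 0.029218
The M+2 peak is largest (0.442470); scaling to 100 gives 74.9 : 100.0 : 44.5 : 6.6.

74.9 : 100.0 : 44.5 : 6.6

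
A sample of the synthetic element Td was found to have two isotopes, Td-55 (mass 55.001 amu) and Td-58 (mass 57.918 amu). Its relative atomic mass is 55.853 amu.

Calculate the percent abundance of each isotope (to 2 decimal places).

Let x be the fractional abundance of Td-55; then Td-58 has abundance 1 − x.
55.001·x + 57.918·(1 − x) = 55.853
(55.001 − 57.918)·x = 55.853 − 57.918
x = -2.065 / -2.917 = 0.70792 → 70.79% Td-55, 29.21% Td-58.

Td-55: 70.79%, Td-58: 29.21%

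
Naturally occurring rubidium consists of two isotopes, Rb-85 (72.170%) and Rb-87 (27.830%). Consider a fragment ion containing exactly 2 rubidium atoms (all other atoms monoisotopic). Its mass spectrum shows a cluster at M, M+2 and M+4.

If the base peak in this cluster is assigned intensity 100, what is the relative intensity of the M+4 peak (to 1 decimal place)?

Term probabilities: M 0.5209, M+2 0.4017, M+4 0.0775. Base peak = M.
P(M) = C(2,0) × 0.72170^2 × 0.27830^0 = 1 × 0.52085089 × 1.0000 = 0.520851 (base)
P(M+4) = C(2,2) × 0.72170^0 × 0.27830^2 = 1 × 1.0000 × 0.07745089 = 0.077451
Relative intensity = 0.077451 / 0.520851 × 100 = 14.9

14.9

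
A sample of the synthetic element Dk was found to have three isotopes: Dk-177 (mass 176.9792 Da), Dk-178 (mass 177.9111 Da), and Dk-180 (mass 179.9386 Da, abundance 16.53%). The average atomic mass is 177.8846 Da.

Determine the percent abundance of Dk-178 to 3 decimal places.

44.663%

The remaining 83.47% is split between Dk-177 (fraction x) and Dk-178 (fraction 0.8347 − x).
Substituting: 176.9792x + 177.9111(0.8347 − x) = 148.14074942
(176.9792 − 177.9111)x = -0.36164575  ⇒  x = 0.38807, y = 0.44663
Dk-177: 38.807%, Dk-178: 44.663%.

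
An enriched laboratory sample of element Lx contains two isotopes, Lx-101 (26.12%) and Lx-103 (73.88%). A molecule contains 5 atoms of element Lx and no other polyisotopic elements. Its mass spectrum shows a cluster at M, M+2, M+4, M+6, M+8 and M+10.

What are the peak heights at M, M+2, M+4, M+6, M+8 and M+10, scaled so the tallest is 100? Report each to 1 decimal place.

The 5 Lx atoms are independent, so intensities follow the terms of (0.2612 + 0.7388)^5.
P(M) = 0.2612^5 = 0.001216
P(M+2) = 5 × 0.2612^4 × 0.7388^1 = 0.017195
P(M+4) = 10 × 0.2612^3 × 0.7388^2 = 0.097269
P(M+6) = 10 × 0.2612^2 × 0.7388^3 = 0.275123
P(M+8) = 5 × 0.2612^1 × 0.7388^4 = 0.389091
P(M+10) = 0.7388^5 = 0.220107
The M+8 peak is largest (0.389091); scaling to 100 gives 0.3 : 4.4 : 25.0 : 70.7 : 100.0 : 56.6.

0.3 : 4.4 : 25.0 : 70.7 : 100.0 : 56.6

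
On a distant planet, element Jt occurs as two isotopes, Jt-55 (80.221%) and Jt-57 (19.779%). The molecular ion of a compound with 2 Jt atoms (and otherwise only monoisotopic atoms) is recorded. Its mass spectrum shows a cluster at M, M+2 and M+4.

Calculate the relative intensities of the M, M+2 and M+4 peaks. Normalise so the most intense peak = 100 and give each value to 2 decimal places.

The 2 Jt atoms are independent, so intensities follow the terms of (0.80221 + 0.19779)^2.
P(M) = 0.80221^2 = 0.643541
P(M+2) = 2 × 0.80221^1 × 0.19779^1 = 0.317338
P(M+4) = 0.19779^2 = 0.039121
The M peak is largest (0.643541); scaling to 100 gives 100.00 : 49.31 : 6.08.

100.00 : 49.31 : 6.08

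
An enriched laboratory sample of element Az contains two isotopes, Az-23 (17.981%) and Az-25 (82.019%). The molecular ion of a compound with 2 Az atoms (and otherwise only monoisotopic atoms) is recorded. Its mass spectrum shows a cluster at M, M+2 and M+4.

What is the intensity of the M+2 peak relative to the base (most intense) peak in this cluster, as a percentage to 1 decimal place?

Binomial terms of (0.17981 + 0.82019)^2: M 0.0323, M+2 0.2950, M+4 0.6727 → M+4 is the base peak.
P(M+4) = C(2,2) × 0.17981^0 × 0.82019^2 = 1 × 1.0000 × 0.67271164 = 0.672712 (base)
P(M+2) = C(2,1) × 0.17981^1 × 0.82019^1 = 2 × 0.17981 × 0.82019 = 0.294957
Relative intensity = 0.294957 / 0.672712 × 100 = 43.8

43.8%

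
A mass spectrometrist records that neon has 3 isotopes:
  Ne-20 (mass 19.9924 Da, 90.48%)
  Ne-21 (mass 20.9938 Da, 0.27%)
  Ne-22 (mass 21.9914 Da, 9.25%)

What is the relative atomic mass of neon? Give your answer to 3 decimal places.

Weight each isotope mass by its fractional abundance: 0.9048 × 19.9924 + 0.0027 × 20.9938 + 0.0925 × 21.9914
= 18.08912 + 0.05668 + 2.03420 = 20.18000 Da

20.180 Da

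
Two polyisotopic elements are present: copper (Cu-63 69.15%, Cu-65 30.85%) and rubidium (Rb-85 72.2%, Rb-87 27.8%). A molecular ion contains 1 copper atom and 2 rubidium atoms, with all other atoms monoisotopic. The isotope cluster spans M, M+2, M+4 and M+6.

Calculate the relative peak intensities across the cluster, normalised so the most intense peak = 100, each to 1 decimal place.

82.2 : 100.0 : 40.4 : 5.4

Copper pattern (n=1): 0.6915 : 0.3085
Rubidium pattern (n=2): 0.521284 : 0.401432 : 0.077284
Convolve the two distributions (both contribute in 2-u steps):
  M: 0.6915×0.521284 = 0.360468
  M+2: 0.6915×0.401432 + 0.3085×0.521284 = 0.438406
  M+4: 0.6915×0.077284 + 0.3085×0.401432 = 0.177284
  M+6: 0.3085×0.077284 = 0.023842
Scale to base peak (0.438406) = 100: 82.2 : 100.0 : 40.4 : 5.4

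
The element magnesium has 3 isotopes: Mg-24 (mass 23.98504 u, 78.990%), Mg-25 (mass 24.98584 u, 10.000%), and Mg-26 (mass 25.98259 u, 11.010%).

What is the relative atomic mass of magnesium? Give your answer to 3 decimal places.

Average mass = Σ (abundance × isotope mass) = 0.78990 × 23.98504 + 0.10000 × 24.98584 + 0.11010 × 25.98259
= 18.945783 + 2.498584 + 2.860683 = 24.305050 u

24.305 u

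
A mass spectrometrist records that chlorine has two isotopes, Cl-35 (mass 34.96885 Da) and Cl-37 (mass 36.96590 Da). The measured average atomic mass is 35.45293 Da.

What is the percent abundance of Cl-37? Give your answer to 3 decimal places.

With x = fraction of Cl-35 (so Cl-37 is 1 − x):
34.96885·x + 36.96590·(1 − x) = 35.45293
(34.96885 − 36.96590)·x = 35.45293 − 36.96590
x = -1.51297 / -1.99705 = 0.75760 → 75.760% Cl-35, 24.240% Cl-37.

24.240%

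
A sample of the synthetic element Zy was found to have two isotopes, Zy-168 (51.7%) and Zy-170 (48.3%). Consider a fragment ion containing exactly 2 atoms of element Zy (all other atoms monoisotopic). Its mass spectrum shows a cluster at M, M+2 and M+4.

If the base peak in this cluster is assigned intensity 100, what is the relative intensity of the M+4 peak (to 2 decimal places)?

Term probabilities: M 0.2673, M+2 0.4994, M+4 0.2333. Base peak = M+2.
P(M+2) = C(2,1) × 0.517^1 × 0.483^1 = 2 × 0.5170 × 0.4830 = 0.499422 (base)
P(M+4) = C(2,2) × 0.517^0 × 0.483^2 = 1 × 1.0000 × 0.233289 = 0.233289
Relative intensity = 0.233289 / 0.499422 × 100 = 46.71

46.71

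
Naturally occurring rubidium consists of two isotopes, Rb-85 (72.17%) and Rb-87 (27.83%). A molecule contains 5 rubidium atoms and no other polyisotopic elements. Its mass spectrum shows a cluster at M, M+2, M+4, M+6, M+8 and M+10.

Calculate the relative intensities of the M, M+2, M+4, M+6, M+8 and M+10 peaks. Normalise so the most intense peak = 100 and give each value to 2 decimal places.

Each Rb atom is independently Rb-85 (p = 0.7217) or Rb-87 (q = 0.2783); the cluster is the binomial expansion (p + q)^5.
P(M) = 0.7217^5 = 0.195787
P(M+2) = 5 × 0.7217^4 × 0.2783^1 = 0.377494
P(M+4) = 10 × 0.7217^3 × 0.2783^2 = 0.291136
P(M+6) = 10 × 0.7217^2 × 0.2783^3 = 0.112267
P(M+8) = 5 × 0.7217^1 × 0.2783^4 = 0.021646
P(M+10) = 0.2783^5 = 0.001669
The M+2 peak is largest (0.377494); scaling to 100 gives 51.86 : 100.00 : 77.12 : 29.74 : 5.73 : 0.44.

51.86 : 100.00 : 77.12 : 29.74 : 5.73 : 0.44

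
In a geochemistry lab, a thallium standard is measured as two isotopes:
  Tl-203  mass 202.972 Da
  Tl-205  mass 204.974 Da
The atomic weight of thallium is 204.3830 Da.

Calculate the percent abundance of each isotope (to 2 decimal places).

Writing the weighted mean with unknown fraction x of Tl-203:
202.972·x + 204.974·(1 − x) = 204.3830
(202.972 − 204.974)·x = 204.3830 − 204.974
x = -0.5910 / -2.002 = 0.29520 → 29.52% Tl-203, 70.48% Tl-205.

Tl-203: 29.52%, Tl-205: 70.48%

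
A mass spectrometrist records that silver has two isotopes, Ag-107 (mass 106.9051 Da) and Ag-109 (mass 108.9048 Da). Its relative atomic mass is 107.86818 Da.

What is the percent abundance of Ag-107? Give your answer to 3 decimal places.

Let x be the fractional abundance of Ag-107; then Ag-109 has abundance 1 − x.
106.9051·x + 108.9048·(1 − x) = 107.86818
(106.9051 − 108.9048)·x = 107.86818 − 108.9048
x = -1.03662 / -1.9997 = 0.51839 → 51.839% Ag-107, 48.161% Ag-109.

51.839%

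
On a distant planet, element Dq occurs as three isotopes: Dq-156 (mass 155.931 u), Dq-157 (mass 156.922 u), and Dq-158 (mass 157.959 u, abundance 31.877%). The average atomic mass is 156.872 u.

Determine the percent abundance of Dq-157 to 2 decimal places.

The remaining 68.123% is split between Dq-156 (fraction x) and Dq-157 (fraction 0.68123 − x).
Substituting: 155.931x + 156.922(0.68123 − x) = 106.51940957
(155.931 − 156.922)x = -0.38056449  ⇒  x = 0.38402, y = 0.29721
Dq-156: 38.40%, Dq-157: 29.72%.

29.72%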